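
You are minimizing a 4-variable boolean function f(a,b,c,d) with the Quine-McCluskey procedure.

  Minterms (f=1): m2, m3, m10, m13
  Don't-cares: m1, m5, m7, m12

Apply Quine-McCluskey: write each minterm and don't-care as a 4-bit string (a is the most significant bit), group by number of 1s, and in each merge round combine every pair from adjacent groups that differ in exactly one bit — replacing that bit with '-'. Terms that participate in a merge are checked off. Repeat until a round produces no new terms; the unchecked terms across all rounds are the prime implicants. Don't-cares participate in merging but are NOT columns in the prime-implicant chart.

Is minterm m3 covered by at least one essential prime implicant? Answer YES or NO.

size-2^0 implicants → 0001(✓)  0010(✓)  0011(✓)  0101(✓)  0111(✓)  1010(✓)  1100(✓)  1101(✓)
size-2^1 implicants → -010  -101  0-01(✓)  0-11(✓)  00-1(✓)  001-  01-1(✓)  110-
size-2^2 implicants → 0--1
Unchecked terms (primes): -010, -101, 0--1, 001-, 110-
Minterm coverage:
  m2 ⊆ -010,001-
  m3 ⊆ 0--1,001-
  m10 ⊆ -010 [E]
  m13 ⊆ -101,110-
E = {-010}

NO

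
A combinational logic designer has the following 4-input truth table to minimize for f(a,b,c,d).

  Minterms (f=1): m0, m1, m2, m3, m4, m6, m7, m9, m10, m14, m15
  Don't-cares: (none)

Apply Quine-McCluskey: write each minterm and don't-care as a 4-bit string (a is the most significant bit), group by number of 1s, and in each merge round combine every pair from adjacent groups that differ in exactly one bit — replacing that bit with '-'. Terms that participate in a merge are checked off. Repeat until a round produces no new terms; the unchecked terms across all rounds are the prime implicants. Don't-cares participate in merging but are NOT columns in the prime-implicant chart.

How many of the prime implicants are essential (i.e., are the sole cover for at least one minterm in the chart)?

4

[col 0] 0000*, 0001*, 0010*, 0011*, 0100*, 0110*, 0111*, 1001*, 1010*, 1110*, 1111*
[col 1] -001, -010*, -110*, -111*, 0-00*, 0-10*, 0-11*, 00-0*, 00-1*, 000-*, 001-*, 01-0*, 011-*, 1-10*, 111-*
[col 2] --10, -11-, 0--0, 0-1-, 00--
Prime implicants: --10, -001, -11-, 0--0, 0-1-, 00--
PI chart (minterm → PIs covering it):
  0 | 0--0,00--
  1 | -001,00--
  2 | --10,0--0,0-1-,00--
  3 | 0-1-,00--
  4 | 0--0  (sole → essential)
  6 | --10,-11-,0--0,0-1-
  7 | -11-,0-1-
  9 | -001  (sole → essential)
  10 | --10  (sole → essential)
  14 | --10,-11-
  15 | -11-  (sole → essential)
Essential prime implicants: --10, -001, -11-, 0--0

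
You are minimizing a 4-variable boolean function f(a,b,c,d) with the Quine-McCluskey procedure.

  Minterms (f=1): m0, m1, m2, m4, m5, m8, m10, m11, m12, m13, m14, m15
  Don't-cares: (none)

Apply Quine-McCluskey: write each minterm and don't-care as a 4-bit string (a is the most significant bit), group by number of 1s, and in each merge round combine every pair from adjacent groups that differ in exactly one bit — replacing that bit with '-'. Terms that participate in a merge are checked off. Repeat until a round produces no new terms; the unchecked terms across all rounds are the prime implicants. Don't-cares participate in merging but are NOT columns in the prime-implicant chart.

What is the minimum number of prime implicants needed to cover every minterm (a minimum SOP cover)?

size-2^0 implicants → 0000(✓)  0001(✓)  0010(✓)  0100(✓)  0101(✓)  1000(✓)  1010(✓)  1011(✓)  1100(✓)  1101(✓)  1110(✓)  1111(✓)
size-2^1 implicants → -000(✓)  -010(✓)  -100(✓)  -101(✓)  0-00(✓)  0-01(✓)  00-0(✓)  000-(✓)  010-(✓)  1-00(✓)  1-10(✓)  1-11(✓)  10-0(✓)  101-(✓)  11-0(✓)  11-1(✓)  110-(✓)  111-(✓)
size-2^2 implicants → --00  -0-0  -10-  0-0-  1--0  1-1-  11--
Unchecked terms (primes): --00, -0-0, -10-, 0-0-, 1--0, 1-1-, 11--
Minterm coverage:
  m0 ⊆ --00,-0-0,0-0-
  m1 ⊆ 0-0- [E]
  m2 ⊆ -0-0 [E]
  m4 ⊆ --00,-10-,0-0-
  m5 ⊆ -10-,0-0-
  m8 ⊆ --00,-0-0,1--0
  m10 ⊆ -0-0,1--0,1-1-
  m11 ⊆ 1-1- [E]
  m12 ⊆ --00,-10-,1--0,11--
  m13 ⊆ -10-,11--
  m14 ⊆ 1--0,1-1-,11--
  m15 ⊆ 1-1-,11--
E = {-0-0, 0-0-, 1-1-}
Petrick residual → -10-
Cover = b'd' + bc' + a'c' + ac  |cover|=4

4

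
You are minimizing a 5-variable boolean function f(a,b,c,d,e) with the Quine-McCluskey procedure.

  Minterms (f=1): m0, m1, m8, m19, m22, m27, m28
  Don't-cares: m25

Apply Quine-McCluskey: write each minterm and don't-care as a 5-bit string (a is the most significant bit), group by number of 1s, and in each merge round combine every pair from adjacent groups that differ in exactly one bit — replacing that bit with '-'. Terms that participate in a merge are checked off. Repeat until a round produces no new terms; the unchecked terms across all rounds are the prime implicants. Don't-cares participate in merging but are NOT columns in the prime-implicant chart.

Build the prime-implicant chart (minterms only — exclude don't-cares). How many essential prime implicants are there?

5

size-2^0 implicants → 00000(✓)  00001(✓)  01000(✓)  10011(✓)  10110  11001(✓)  11011(✓)  11100
size-2^1 implicants → 0-000  0000-  1-011  110-1
Unchecked terms (primes): 0-000, 0000-, 1-011, 10110, 110-1, 11100
Minterm coverage:
  m0 ⊆ 0-000,0000-
  m1 ⊆ 0000- [E]
  m8 ⊆ 0-000 [E]
  m19 ⊆ 1-011 [E]
  m22 ⊆ 10110 [E]
  m27 ⊆ 1-011,110-1
  m28 ⊆ 11100 [E]
E = {0-000, 0000-, 1-011, 10110, 11100}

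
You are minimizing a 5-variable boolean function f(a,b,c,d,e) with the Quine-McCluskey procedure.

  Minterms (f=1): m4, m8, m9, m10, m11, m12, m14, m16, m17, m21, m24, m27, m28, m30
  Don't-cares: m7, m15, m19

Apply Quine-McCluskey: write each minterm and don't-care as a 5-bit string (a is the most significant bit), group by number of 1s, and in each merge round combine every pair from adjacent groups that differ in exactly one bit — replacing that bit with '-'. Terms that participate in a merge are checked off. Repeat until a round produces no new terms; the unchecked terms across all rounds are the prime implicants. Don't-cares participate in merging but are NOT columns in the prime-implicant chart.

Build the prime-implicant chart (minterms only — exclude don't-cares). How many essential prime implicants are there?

4

[col 0] 00100*, 00111*, 01000*, 01001*, 01010*, 01011*, 01100*, 01110*, 01111*, 10000*, 10001*, 10011*, 10101*, 11000*, 11011*, 11100*, 11110*
[col 1] -1000*, -1011, -1100*, -1110*, 0-100, 0-111, 01-00*, 01-10*, 01-11*, 010-0*, 010-1*, 0100-*, 0101-*, 011-0*, 0111-*, 1-000, 1-011, 10-01, 100-1, 1000-, 11-00*, 111-0*
[col 2] -1-00, -11-0, 01--0, 01-1-, 010--
Prime implicants: -1-00, -1011, -11-0, 0-100, 0-111, 01--0, 01-1-, 010--, 1-000, 1-011, 10-01, 100-1, 1000-
PI chart (minterm → PIs covering it):
  4 | 0-100  (sole → essential)
  8 | -1-00,01--0,010--
  9 | 010--  (sole → essential)
  10 | 01--0,01-1-,010--
  11 | -1011,01-1-,010--
  12 | -1-00,-11-0,0-100,01--0
  14 | -11-0,01--0,01-1-
  16 | 1-000,1000-
  17 | 10-01,100-1,1000-
  21 | 10-01  (sole → essential)
  24 | -1-00,1-000
  27 | -1011,1-011
  28 | -1-00,-11-0
  30 | -11-0  (sole → essential)
Essential prime implicants: -11-0, 0-100, 010--, 10-01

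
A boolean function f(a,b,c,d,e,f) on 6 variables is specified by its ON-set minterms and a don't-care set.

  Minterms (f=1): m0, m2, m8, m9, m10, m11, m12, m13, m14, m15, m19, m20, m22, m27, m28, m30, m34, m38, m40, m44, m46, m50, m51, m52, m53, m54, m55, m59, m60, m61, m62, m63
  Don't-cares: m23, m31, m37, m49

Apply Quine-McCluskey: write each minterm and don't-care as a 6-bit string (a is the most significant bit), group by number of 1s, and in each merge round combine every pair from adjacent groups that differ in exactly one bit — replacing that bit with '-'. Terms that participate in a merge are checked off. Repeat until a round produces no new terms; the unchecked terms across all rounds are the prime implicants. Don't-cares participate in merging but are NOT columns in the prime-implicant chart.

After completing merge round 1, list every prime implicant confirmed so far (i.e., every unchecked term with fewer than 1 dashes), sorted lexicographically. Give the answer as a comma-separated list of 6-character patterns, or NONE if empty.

NONE

[col 0] 000000*, 000010*, 001000*, 001001*, 001010*, 001011*, 001100*, 001101*, 001110*, 001111*, 010011*, 010100*, 010110*, 010111*, 011011*, 011100*, 011110*, 011111*, 100010*, 100101*, 100110*, 101000*, 101100*, 101110*, 110001*, 110010*, 110011*, 110100*, 110101*, 110110*, 110111*, 111011*, 111100*, 111101*, 111110*, 111111*
[col 1] -00010, -01000*, -01100*, -01110*, -10011*, -10100*, -10110*, -10111*, -11011*, -11100*, -11110*, -11111*, 0-1011*, 0-1100*, 0-1110*, 0-1111*, 00-000*, 00-010*, 0000-0*, 001-00*, 001-01*, 001-10*, 001-11*, 0010-0*, 0010-1*, 00100-*, 00101-*, 0011-0*, 0011-1*, 00110-*, 00111-*, 01-011*, 01-100*, 01-110*, 01-111*, 010-11*, 0101-0*, 01011-*, 011-11*, 0111-0*, 01111-*, 1-0010*, 1-0101, 1-0110*, 1-1100*, 1-1110*, 10-110*, 100-10*, 101-00*, 1011-0*, 11-011*, 11-100*, 11-101*, 11-110*, 11-111*, 110-01*, 110-10*, 110-11*, 1100-1*, 11001-*, 1101-0*, 1101-1*, 11010-*, 11011-*, 111-11*, 1111-0*, 1111-1*, 11110-*, 11111-*
[col 2] --1100*, --1110*, -01-00, -011-0*, -1-011*, -1-100*, -1-110*, -1-111*, -10-11*, -101-0*, -1011-*, -11-11*, -111-0*, -1111-*, 0-1-11, 0-11-0*, 0-111-, 00-0-0, 001--0*, 001--1*, 001-0-*, 001-1-*, 0010--*, 0011--*, 01--11*, 01-1-0*, 01-11-*, 1--110, 1-0-10, 1-11-0*, 11--11*, 11-1-0*, 11-1-1*, 11-10-*, 11-11-*, 110--1, 110-1-, 1101--*, 1111--*
[col 3] --11-0, -1--11, -1-1-0, -1-11-, 001---, 11-1--
Prime implicants: --11-0, -00010, -01-00, -1--11, -1-1-0, -1-11-, 0-1-11, 0-111-, 00-0-0, 001---, 1--110, 1-0-10, 1-0101, 11-1--, 110--1, 110-1-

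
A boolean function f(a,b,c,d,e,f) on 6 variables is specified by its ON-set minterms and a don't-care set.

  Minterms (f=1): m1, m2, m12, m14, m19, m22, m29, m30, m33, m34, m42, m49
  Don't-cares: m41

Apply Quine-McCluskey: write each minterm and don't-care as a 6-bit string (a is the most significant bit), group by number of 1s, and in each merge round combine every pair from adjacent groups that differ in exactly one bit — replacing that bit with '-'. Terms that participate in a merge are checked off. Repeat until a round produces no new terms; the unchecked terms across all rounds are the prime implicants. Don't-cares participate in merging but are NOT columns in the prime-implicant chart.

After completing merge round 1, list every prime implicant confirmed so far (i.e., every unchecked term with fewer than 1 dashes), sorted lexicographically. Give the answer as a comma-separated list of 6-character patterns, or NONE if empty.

Round 0: 000001✓ 000010✓ 001100✓ 001110✓ 010011 010110✓ 011101 011110✓ 100001✓ 100010✓ 101001✓ 101010✓ 110001✓
Round 1: -00001 -00010 0-1110 0011-0 01-110 1-0001 10-001 10-010
PIs = {-00001, -00010, 0-1110, 0011-0, 01-110, 010011, 011101, 1-0001, 10-001, 10-010}

010011, 011101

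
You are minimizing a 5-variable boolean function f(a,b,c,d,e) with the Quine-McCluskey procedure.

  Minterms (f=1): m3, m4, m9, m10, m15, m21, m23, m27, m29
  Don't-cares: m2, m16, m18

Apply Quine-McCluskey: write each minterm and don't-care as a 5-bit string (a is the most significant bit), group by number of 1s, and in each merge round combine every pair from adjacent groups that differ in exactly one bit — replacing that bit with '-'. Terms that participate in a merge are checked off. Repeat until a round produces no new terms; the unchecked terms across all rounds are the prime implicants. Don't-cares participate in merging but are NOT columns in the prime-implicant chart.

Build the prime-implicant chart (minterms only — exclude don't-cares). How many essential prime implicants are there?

8

Round 0: 00010✓ 00011✓ 00100 01001 01010✓ 01111 10000✓ 10010✓ 10101✓ 10111✓ 11011 11101✓
Round 1: -0010 0-010 0001- 1-101 100-0 101-1
PIs = {-0010, 0-010, 0001-, 00100, 01001, 01111, 1-101, 100-0, 101-1, 11011}
Coverage chart:
  m3: 0001- ←essential
  m4: 00100 ←essential
  m9: 01001 ←essential
  m10: 0-010 ←essential
  m15: 01111 ←essential
  m21: 1-101,101-1
  m23: 101-1 ←essential
  m27: 11011 ←essential
  m29: 1-101 ←essential
Essential: 0-010, 0001-, 00100, 01001, 01111, 1-101, 101-1, 11011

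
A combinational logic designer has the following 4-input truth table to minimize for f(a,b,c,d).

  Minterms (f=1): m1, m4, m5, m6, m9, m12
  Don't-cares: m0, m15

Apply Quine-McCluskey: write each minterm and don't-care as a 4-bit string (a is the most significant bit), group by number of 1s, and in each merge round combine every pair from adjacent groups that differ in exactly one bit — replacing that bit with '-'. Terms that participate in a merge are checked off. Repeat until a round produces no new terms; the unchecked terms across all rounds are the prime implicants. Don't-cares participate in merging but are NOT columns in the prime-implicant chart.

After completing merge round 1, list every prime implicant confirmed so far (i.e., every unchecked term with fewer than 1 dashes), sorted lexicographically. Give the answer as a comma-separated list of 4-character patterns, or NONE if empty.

size-2^0 implicants → 0000(✓)  0001(✓)  0100(✓)  0101(✓)  0110(✓)  1001(✓)  1100(✓)  1111
size-2^1 implicants → -001  -100  0-00(✓)  0-01(✓)  000-(✓)  01-0  010-(✓)
size-2^2 implicants → 0-0-
Unchecked terms (primes): -001, -100, 0-0-, 01-0, 1111

1111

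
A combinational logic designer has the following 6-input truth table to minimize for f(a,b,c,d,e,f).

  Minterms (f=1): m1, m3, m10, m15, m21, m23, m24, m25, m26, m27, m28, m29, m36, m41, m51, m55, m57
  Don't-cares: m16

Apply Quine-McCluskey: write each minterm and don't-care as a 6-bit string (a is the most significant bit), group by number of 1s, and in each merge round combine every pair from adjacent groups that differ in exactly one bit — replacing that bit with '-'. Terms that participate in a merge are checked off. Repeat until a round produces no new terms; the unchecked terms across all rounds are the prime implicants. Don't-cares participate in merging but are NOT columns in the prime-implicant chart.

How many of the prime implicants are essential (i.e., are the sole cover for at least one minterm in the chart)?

8

Round 0: 000001✓ 000011✓ 001010✓ 001111 010000✓ 010101✓ 010111✓ 011000✓ 011001✓ 011010✓ 011011✓ 011100✓ 011101✓ 100100 101001✓ 110011✓ 110111✓ 111001✓
Round 1: -10111 -11001 0-1010 0000-1 01-000 01-101 0101-1 011-00✓ 011-01✓ 0110-0✓ 0110-1✓ 01100-✓ 01101-✓ 01110-✓ 1-1001 110-11
Round 2: 011-0- 0110--
PIs = {-10111, -11001, 0-1010, 0000-1, 001111, 01-000, 01-101, 0101-1, 011-0-, 0110--, 1-1001, 100100, 110-11}
Coverage chart:
  m1: 0000-1 ←essential
  m3: 0000-1 ←essential
  m10: 0-1010 ←essential
  m15: 001111 ←essential
  m21: 01-101,0101-1
  m23: -10111,0101-1
  m24: 01-000,011-0-,0110--
  m25: -11001,011-0-,0110--
  m26: 0-1010,0110--
  m27: 0110-- ←essential
  m28: 011-0- ←essential
  m29: 01-101,011-0-
  m36: 100100 ←essential
  m41: 1-1001 ←essential
  m51: 110-11 ←essential
  m55: -10111,110-11
  m57: -11001,1-1001
Essential: 0-1010, 0000-1, 001111, 011-0-, 0110--, 1-1001, 100100, 110-11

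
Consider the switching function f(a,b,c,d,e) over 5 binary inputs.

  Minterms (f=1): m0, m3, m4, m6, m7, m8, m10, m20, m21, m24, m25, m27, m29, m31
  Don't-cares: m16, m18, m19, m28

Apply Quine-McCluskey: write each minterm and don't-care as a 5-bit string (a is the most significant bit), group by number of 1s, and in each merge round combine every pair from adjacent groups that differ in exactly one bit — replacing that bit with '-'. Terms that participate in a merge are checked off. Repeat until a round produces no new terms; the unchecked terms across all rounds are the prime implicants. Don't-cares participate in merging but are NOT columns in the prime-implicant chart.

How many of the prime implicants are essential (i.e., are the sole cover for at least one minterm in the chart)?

[col 0] 00000*, 00011*, 00100*, 00110*, 00111*, 01000*, 01010*, 10000*, 10010*, 10011*, 10100*, 10101*, 11000*, 11001*, 11011*, 11100*, 11101*, 11111*
[col 1] -0000*, -0011, -0100*, -1000*, 0-000*, 00-00*, 00-11, 001-0, 0011-, 010-0, 1-000*, 1-011, 1-100*, 1-101*, 10-00*, 100-0, 1001-, 1010-*, 11-00*, 11-01*, 11-11*, 110-1*, 1100-*, 111-1*, 1110-*
[col 2] --000, -0-00, 1--00, 1-10-, 11--1, 11-0-
Prime implicants: --000, -0-00, -0011, 00-11, 001-0, 0011-, 010-0, 1--00, 1-011, 1-10-, 100-0, 1001-, 11--1, 11-0-
PI chart (minterm → PIs covering it):
  0 | --000,-0-00
  3 | -0011,00-11
  4 | -0-00,001-0
  6 | 001-0,0011-
  7 | 00-11,0011-
  8 | --000,010-0
  10 | 010-0  (sole → essential)
  20 | -0-00,1--00,1-10-
  21 | 1-10-  (sole → essential)
  24 | --000,1--00,11-0-
  25 | 11--1,11-0-
  27 | 1-011,11--1
  29 | 1-10-,11--1,11-0-
  31 | 11--1  (sole → essential)
Essential prime implicants: 010-0, 1-10-, 11--1

3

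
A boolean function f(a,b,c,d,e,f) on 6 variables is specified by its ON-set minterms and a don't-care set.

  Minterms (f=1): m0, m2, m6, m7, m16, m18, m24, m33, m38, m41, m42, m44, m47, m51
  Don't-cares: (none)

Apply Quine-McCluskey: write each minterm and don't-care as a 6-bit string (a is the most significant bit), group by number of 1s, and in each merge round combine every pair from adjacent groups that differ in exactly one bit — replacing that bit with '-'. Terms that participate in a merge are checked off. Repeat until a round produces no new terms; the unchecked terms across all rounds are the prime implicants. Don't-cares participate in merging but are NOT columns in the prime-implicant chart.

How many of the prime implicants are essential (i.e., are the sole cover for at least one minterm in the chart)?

9

Round 0: 000000✓ 000010✓ 000110✓ 000111✓ 010000✓ 010010✓ 011000✓ 100001✓ 100110✓ 101001✓ 101010 101100 101111 110011
Round 1: -00110 0-0000✓ 0-0010✓ 000-10 0000-0✓ 00011- 01-000 0100-0✓ 10-001
Round 2: 0-00-0
PIs = {-00110, 0-00-0, 000-10, 00011-, 01-000, 10-001, 101010, 101100, 101111, 110011}
Coverage chart:
  m0: 0-00-0 ←essential
  m2: 0-00-0,000-10
  m6: -00110,000-10,00011-
  m7: 00011- ←essential
  m16: 0-00-0,01-000
  m18: 0-00-0 ←essential
  m24: 01-000 ←essential
  m33: 10-001 ←essential
  m38: -00110 ←essential
  m41: 10-001 ←essential
  m42: 101010 ←essential
  m44: 101100 ←essential
  m47: 101111 ←essential
  m51: 110011 ←essential
Essential: -00110, 0-00-0, 00011-, 01-000, 10-001, 101010, 101100, 101111, 110011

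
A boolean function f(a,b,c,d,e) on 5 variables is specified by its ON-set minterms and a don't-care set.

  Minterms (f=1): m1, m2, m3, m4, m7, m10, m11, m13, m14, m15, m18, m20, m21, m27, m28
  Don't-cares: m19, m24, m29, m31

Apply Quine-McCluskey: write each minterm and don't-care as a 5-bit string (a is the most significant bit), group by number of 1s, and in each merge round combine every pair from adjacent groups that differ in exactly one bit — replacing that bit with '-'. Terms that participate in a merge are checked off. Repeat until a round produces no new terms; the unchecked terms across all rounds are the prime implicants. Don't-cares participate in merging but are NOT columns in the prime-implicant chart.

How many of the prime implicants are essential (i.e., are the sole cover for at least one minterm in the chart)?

Round 0: 00001✓ 00010✓ 00011✓ 00100✓ 00111✓ 01010✓ 01011✓ 01101✓ 01110✓ 01111✓ 10010✓ 10011✓ 10100✓ 10101✓ 11000✓ 11011✓ 11100✓ 11101✓ 11111✓
Round 1: -0010✓ -0011✓ -0100 -1011✓ -1101✓ -1111✓ 0-010✓ 0-011✓ 0-111✓ 00-11✓ 000-1 0001-✓ 01-10✓ 01-11✓ 0101-✓ 011-1✓ 0111-✓ 1-011✓ 1-100✓ 1-101✓ 1001-✓ 1010-✓ 11-00 11-11✓ 111-1✓ 1110-✓
Round 2: --011 -001- -1-11 -11-1 0--11 0-01- 01-1- 1-10-
PIs = {--011, -001-, -0100, -1-11, -11-1, 0--11, 0-01-, 000-1, 01-1-, 1-10-, 11-00}
Coverage chart:
  m1: 000-1 ←essential
  m2: -001-,0-01-
  m3: --011,-001-,0--11,0-01-,000-1
  m4: -0100 ←essential
  m7: 0--11 ←essential
  m10: 0-01-,01-1-
  m11: --011,-1-11,0--11,0-01-,01-1-
  m13: -11-1 ←essential
  m14: 01-1- ←essential
  m15: -1-11,-11-1,0--11,01-1-
  m18: -001- ←essential
  m20: -0100,1-10-
  m21: 1-10- ←essential
  m27: --011,-1-11
  m28: 1-10-,11-00
Essential: -001-, -0100, -11-1, 0--11, 000-1, 01-1-, 1-10-

7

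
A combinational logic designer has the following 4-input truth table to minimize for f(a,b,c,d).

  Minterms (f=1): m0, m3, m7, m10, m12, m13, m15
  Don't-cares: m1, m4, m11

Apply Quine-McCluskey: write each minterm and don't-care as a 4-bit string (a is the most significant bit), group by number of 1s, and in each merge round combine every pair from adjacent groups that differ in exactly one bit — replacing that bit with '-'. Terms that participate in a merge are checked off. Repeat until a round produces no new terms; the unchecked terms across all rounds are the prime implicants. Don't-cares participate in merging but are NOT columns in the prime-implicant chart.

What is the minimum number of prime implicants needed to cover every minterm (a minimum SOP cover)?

Round 0: 0000✓ 0001✓ 0011✓ 0100✓ 0111✓ 1010✓ 1011✓ 1100✓ 1101✓ 1111✓
Round 1: -011✓ -100 -111✓ 0-00 0-11✓ 00-1 000- 1-11✓ 101- 11-1 110-
Round 2: --11
PIs = {--11, -100, 0-00, 00-1, 000-, 101-, 11-1, 110-}
Coverage chart:
  m0: 0-00,000-
  m3: --11,00-1
  m7: --11 ←essential
  m10: 101- ←essential
  m12: -100,110-
  m13: 11-1,110-
  m15: --11,11-1
Essential: --11, 101-
Petrick residual → 0-00, 110-
Min cover (4 terms): cd + a'c'd' + ab'c + abc'

4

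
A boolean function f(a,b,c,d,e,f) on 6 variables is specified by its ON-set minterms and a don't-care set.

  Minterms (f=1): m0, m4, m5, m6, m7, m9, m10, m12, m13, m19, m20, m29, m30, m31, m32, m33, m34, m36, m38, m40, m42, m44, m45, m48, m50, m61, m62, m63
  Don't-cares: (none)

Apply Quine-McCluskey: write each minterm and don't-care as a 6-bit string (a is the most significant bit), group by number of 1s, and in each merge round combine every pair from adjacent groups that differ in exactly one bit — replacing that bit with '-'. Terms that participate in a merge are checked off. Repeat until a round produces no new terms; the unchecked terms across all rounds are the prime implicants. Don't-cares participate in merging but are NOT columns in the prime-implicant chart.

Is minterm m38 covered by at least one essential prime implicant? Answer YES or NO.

size-2^0 implicants → 000000(✓)  000100(✓)  000101(✓)  000110(✓)  000111(✓)  001001(✓)  001010(✓)  001100(✓)  001101(✓)  010011  010100(✓)  011101(✓)  011110(✓)  011111(✓)  100000(✓)  100001(✓)  100010(✓)  100100(✓)  100110(✓)  101000(✓)  101010(✓)  101100(✓)  101101(✓)  110000(✓)  110010(✓)  111101(✓)  111110(✓)  111111(✓)
size-2^1 implicants → -00000(✓)  -00100(✓)  -00110(✓)  -01010  -01100(✓)  -01101(✓)  -11101(✓)  -11110(✓)  -11111(✓)  0-0100  0-1101(✓)  00-100(✓)  00-101(✓)  000-00(✓)  0001-0(✓)  0001-1(✓)  00010-(✓)  00011-(✓)  001-01  00110-(✓)  0111-1(✓)  01111-(✓)  1-0000(✓)  1-0010(✓)  1-1101(✓)  10-000(✓)  10-010(✓)  10-100(✓)  100-00(✓)  100-10(✓)  1000-0(✓)  10000-  1001-0(✓)  101-00(✓)  1010-0(✓)  10110-(✓)  1100-0(✓)  1111-1(✓)  11111-(✓)
size-2^2 implicants → --1101  -0-100  -00-00  -001-0  -0110-  -111-1  -1111-  00-10-  0001--  1-00-0  10--00  10-0-0  100--0
Unchecked terms (primes): --1101, -0-100, -00-00, -001-0, -01010, -0110-, -111-1, -1111-, 0-0100, 00-10-, 0001--, 001-01, 010011, 1-00-0, 10--00, 10-0-0, 100--0, 10000-
Minterm coverage:
  m0 ⊆ -00-00 [E]
  m4 ⊆ -0-100,-00-00,-001-0,0-0100,00-10-,0001--
  m5 ⊆ 00-10-,0001--
  m6 ⊆ -001-0,0001--
  m7 ⊆ 0001-- [E]
  m9 ⊆ 001-01 [E]
  m10 ⊆ -01010 [E]
  m12 ⊆ -0-100,-0110-,00-10-
  m13 ⊆ --1101,-0110-,00-10-,001-01
  m19 ⊆ 010011 [E]
  m20 ⊆ 0-0100 [E]
  m29 ⊆ --1101,-111-1
  m30 ⊆ -1111- [E]
  m31 ⊆ -111-1,-1111-
  m32 ⊆ -00-00,1-00-0,10--00,10-0-0,100--0,10000-
  m33 ⊆ 10000- [E]
  m34 ⊆ 1-00-0,10-0-0,100--0
  m36 ⊆ -0-100,-00-00,-001-0,10--00,100--0
  m38 ⊆ -001-0,100--0
  m40 ⊆ 10--00,10-0-0
  m42 ⊆ -01010,10-0-0
  m44 ⊆ -0-100,-0110-,10--00
  m45 ⊆ --1101,-0110-
  m48 ⊆ 1-00-0 [E]
  m50 ⊆ 1-00-0 [E]
  m61 ⊆ --1101,-111-1
  m62 ⊆ -1111- [E]
  m63 ⊆ -111-1,-1111-
E = {-00-00, -01010, -1111-, 0-0100, 0001--, 001-01, 010011, 1-00-0, 10000-}

NO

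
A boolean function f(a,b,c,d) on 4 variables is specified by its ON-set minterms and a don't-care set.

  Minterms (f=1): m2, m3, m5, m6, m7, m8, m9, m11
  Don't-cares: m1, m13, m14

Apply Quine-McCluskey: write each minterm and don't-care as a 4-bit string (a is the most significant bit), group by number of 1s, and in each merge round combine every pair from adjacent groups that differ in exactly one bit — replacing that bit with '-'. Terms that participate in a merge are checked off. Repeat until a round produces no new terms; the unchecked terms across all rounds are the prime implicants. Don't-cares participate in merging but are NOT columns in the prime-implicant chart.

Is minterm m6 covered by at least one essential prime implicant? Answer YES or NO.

[col 0] 0001*, 0010*, 0011*, 0101*, 0110*, 0111*, 1000*, 1001*, 1011*, 1101*, 1110*
[col 1] -001*, -011*, -101*, -110, 0-01*, 0-10*, 0-11*, 00-1*, 001-*, 01-1*, 011-*, 1-01*, 10-1*, 100-
[col 2] --01, -0-1, 0--1, 0-1-
Prime implicants: --01, -0-1, -110, 0--1, 0-1-, 100-
PI chart (minterm → PIs covering it):
  2 | 0-1-  (sole → essential)
  3 | -0-1,0--1,0-1-
  5 | --01,0--1
  6 | -110,0-1-
  7 | 0--1,0-1-
  8 | 100-  (sole → essential)
  9 | --01,-0-1,100-
  11 | -0-1  (sole → essential)
Essential prime implicants: -0-1, 0-1-, 100-

YES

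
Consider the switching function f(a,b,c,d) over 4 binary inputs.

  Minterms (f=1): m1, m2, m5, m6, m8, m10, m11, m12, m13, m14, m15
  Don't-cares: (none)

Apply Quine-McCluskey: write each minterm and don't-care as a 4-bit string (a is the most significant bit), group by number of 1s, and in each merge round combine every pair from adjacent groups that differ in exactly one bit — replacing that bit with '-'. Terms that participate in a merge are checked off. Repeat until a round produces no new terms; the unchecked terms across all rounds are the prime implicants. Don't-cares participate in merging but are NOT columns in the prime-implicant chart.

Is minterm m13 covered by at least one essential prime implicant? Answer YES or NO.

Round 0: 0001✓ 0010✓ 0101✓ 0110✓ 1000✓ 1010✓ 1011✓ 1100✓ 1101✓ 1110✓ 1111✓
Round 1: -010✓ -101 -110✓ 0-01 0-10✓ 1-00✓ 1-10✓ 1-11✓ 10-0✓ 101-✓ 11-0✓ 11-1✓ 110-✓ 111-✓
Round 2: --10 1--0 1-1- 11--
PIs = {--10, -101, 0-01, 1--0, 1-1-, 11--}
Coverage chart:
  m1: 0-01 ←essential
  m2: --10 ←essential
  m5: -101,0-01
  m6: --10 ←essential
  m8: 1--0 ←essential
  m10: --10,1--0,1-1-
  m11: 1-1- ←essential
  m12: 1--0,11--
  m13: -101,11--
  m14: --10,1--0,1-1-,11--
  m15: 1-1-,11--
Essential: --10, 0-01, 1--0, 1-1-

NO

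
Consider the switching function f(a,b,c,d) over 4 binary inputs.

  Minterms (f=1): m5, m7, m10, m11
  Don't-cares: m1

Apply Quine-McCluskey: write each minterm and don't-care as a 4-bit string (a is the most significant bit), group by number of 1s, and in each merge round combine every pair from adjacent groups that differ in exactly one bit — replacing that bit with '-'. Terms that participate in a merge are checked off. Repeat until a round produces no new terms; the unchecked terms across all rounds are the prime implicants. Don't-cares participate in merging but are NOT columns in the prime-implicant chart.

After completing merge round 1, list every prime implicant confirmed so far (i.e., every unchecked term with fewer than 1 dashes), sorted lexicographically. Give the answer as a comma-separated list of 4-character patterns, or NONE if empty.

NONE

Round 0: 0001✓ 0101✓ 0111✓ 1010✓ 1011✓
Round 1: 0-01 01-1 101-
PIs = {0-01, 01-1, 101-}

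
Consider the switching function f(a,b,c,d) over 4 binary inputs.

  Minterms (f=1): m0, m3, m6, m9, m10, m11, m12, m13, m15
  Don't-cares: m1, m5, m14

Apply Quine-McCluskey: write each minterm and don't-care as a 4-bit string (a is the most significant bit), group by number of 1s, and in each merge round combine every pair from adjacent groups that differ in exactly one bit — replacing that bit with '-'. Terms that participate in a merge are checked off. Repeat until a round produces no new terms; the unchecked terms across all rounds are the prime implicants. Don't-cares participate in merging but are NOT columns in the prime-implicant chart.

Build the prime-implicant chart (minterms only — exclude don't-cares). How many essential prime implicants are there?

5

Round 0: 0000✓ 0001✓ 0011✓ 0101✓ 0110✓ 1001✓ 1010✓ 1011✓ 1100✓ 1101✓ 1110✓ 1111✓
Round 1: -001✓ -011✓ -101✓ -110 0-01✓ 00-1✓ 000- 1-01✓ 1-10✓ 1-11✓ 10-1✓ 101-✓ 11-0✓ 11-1✓ 110-✓ 111-✓
Round 2: --01 -0-1 1--1 1-1- 11--
PIs = {--01, -0-1, -110, 000-, 1--1, 1-1-, 11--}
Coverage chart:
  m0: 000- ←essential
  m3: -0-1 ←essential
  m6: -110 ←essential
  m9: --01,-0-1,1--1
  m10: 1-1- ←essential
  m11: -0-1,1--1,1-1-
  m12: 11-- ←essential
  m13: --01,1--1,11--
  m15: 1--1,1-1-,11--
Essential: -0-1, -110, 000-, 1-1-, 11--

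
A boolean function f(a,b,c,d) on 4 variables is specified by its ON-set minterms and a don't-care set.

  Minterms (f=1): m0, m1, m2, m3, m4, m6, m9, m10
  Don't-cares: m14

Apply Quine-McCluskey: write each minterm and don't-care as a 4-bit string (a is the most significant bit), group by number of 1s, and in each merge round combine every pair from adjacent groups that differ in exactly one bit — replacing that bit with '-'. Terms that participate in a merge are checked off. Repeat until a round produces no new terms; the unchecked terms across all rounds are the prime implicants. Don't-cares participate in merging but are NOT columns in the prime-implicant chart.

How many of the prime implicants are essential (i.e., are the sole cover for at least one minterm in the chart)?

Round 0: 0000✓ 0001✓ 0010✓ 0011✓ 0100✓ 0110✓ 1001✓ 1010✓ 1110✓
Round 1: -001 -010✓ -110✓ 0-00✓ 0-10✓ 00-0✓ 00-1✓ 000-✓ 001-✓ 01-0✓ 1-10✓
Round 2: --10 0--0 00--
PIs = {--10, -001, 0--0, 00--}
Coverage chart:
  m0: 0--0,00--
  m1: -001,00--
  m2: --10,0--0,00--
  m3: 00-- ←essential
  m4: 0--0 ←essential
  m6: --10,0--0
  m9: -001 ←essential
  m10: --10 ←essential
Essential: --10, -001, 0--0, 00--

4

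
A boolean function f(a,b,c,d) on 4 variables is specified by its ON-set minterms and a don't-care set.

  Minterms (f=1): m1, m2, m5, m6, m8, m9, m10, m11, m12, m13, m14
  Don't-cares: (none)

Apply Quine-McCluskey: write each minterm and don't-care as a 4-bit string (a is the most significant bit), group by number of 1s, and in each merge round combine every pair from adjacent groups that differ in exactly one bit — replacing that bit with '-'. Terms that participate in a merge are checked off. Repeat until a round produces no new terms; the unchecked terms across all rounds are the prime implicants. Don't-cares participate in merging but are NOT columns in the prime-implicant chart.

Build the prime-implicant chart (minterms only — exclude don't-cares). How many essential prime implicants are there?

3

size-2^0 implicants → 0001(✓)  0010(✓)  0101(✓)  0110(✓)  1000(✓)  1001(✓)  1010(✓)  1011(✓)  1100(✓)  1101(✓)  1110(✓)
size-2^1 implicants → -001(✓)  -010(✓)  -101(✓)  -110(✓)  0-01(✓)  0-10(✓)  1-00(✓)  1-01(✓)  1-10(✓)  10-0(✓)  10-1(✓)  100-(✓)  101-(✓)  11-0(✓)  110-(✓)
size-2^2 implicants → --01  --10  1--0  1-0-  10--
Unchecked terms (primes): --01, --10, 1--0, 1-0-, 10--
Minterm coverage:
  m1 ⊆ --01 [E]
  m2 ⊆ --10 [E]
  m5 ⊆ --01 [E]
  m6 ⊆ --10 [E]
  m8 ⊆ 1--0,1-0-,10--
  m9 ⊆ --01,1-0-,10--
  m10 ⊆ --10,1--0,10--
  m11 ⊆ 10-- [E]
  m12 ⊆ 1--0,1-0-
  m13 ⊆ --01,1-0-
  m14 ⊆ --10,1--0
E = {--01, --10, 10--}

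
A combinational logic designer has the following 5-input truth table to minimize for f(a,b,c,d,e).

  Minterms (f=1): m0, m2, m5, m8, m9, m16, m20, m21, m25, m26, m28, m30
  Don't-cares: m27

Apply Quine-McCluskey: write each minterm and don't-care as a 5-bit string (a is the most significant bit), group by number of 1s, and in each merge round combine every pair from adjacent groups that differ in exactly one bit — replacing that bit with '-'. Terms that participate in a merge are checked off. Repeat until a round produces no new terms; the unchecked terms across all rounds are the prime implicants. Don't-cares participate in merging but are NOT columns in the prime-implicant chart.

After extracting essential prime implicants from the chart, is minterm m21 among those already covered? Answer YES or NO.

Round 0: 00000✓ 00010✓ 00101✓ 01000✓ 01001✓ 10000✓ 10100✓ 10101✓ 11001✓ 11010✓ 11011✓ 11100✓ 11110✓
Round 1: -0000 -0101 -1001 0-000 000-0 0100- 1-100 10-00 1010- 11-10 110-1 1101- 111-0
PIs = {-0000, -0101, -1001, 0-000, 000-0, 0100-, 1-100, 10-00, 1010-, 11-10, 110-1, 1101-, 111-0}
Coverage chart:
  m0: -0000,0-000,000-0
  m2: 000-0 ←essential
  m5: -0101 ←essential
  m8: 0-000,0100-
  m9: -1001,0100-
  m16: -0000,10-00
  m20: 1-100,10-00,1010-
  m21: -0101,1010-
  m25: -1001,110-1
  m26: 11-10,1101-
  m28: 1-100,111-0
  m30: 11-10,111-0
Essential: -0101, 000-0

YES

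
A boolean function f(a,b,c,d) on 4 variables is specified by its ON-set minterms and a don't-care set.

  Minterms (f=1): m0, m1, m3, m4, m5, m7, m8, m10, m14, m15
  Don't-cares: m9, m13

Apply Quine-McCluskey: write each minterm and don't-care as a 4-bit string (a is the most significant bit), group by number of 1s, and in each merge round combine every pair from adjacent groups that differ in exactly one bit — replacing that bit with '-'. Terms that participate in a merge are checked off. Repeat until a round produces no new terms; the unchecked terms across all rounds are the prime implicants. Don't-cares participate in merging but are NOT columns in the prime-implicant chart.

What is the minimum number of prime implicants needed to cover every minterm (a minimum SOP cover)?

4

[col 0] 0000*, 0001*, 0011*, 0100*, 0101*, 0111*, 1000*, 1001*, 1010*, 1101*, 1110*, 1111*
[col 1] -000*, -001*, -101*, -111*, 0-00*, 0-01*, 0-11*, 00-1*, 000-*, 01-1*, 010-*, 1-01*, 1-10, 10-0, 100-*, 11-1*, 111-
[col 2] --01, -00-, -1-1, 0--1, 0-0-
Prime implicants: --01, -00-, -1-1, 0--1, 0-0-, 1-10, 10-0, 111-
PI chart (minterm → PIs covering it):
  0 | -00-,0-0-
  1 | --01,-00-,0--1,0-0-
  3 | 0--1  (sole → essential)
  4 | 0-0-  (sole → essential)
  5 | --01,-1-1,0--1,0-0-
  7 | -1-1,0--1
  8 | -00-,10-0
  10 | 1-10,10-0
  14 | 1-10,111-
  15 | -1-1,111-
Essential prime implicants: 0--1, 0-0-
Petrick residual → 10-0, 111-
Minimum SOP uses 4 PIs: a'd + a'c' + ab'd' + abc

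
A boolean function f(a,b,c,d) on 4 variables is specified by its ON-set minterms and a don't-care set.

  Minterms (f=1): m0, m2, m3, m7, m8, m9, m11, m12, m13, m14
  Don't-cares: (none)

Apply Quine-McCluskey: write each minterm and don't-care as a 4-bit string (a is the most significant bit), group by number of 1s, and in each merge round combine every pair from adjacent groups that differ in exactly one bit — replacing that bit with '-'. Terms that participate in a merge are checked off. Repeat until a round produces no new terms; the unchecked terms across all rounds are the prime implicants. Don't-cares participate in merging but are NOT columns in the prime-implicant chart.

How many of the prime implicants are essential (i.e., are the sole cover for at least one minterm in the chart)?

size-2^0 implicants → 0000(✓)  0010(✓)  0011(✓)  0111(✓)  1000(✓)  1001(✓)  1011(✓)  1100(✓)  1101(✓)  1110(✓)
size-2^1 implicants → -000  -011  0-11  00-0  001-  1-00(✓)  1-01(✓)  10-1  100-(✓)  11-0  110-(✓)
size-2^2 implicants → 1-0-
Unchecked terms (primes): -000, -011, 0-11, 00-0, 001-, 1-0-, 10-1, 11-0
Minterm coverage:
  m0 ⊆ -000,00-0
  m2 ⊆ 00-0,001-
  m3 ⊆ -011,0-11,001-
  m7 ⊆ 0-11 [E]
  m8 ⊆ -000,1-0-
  m9 ⊆ 1-0-,10-1
  m11 ⊆ -011,10-1
  m12 ⊆ 1-0-,11-0
  m13 ⊆ 1-0- [E]
  m14 ⊆ 11-0 [E]
E = {0-11, 1-0-, 11-0}

3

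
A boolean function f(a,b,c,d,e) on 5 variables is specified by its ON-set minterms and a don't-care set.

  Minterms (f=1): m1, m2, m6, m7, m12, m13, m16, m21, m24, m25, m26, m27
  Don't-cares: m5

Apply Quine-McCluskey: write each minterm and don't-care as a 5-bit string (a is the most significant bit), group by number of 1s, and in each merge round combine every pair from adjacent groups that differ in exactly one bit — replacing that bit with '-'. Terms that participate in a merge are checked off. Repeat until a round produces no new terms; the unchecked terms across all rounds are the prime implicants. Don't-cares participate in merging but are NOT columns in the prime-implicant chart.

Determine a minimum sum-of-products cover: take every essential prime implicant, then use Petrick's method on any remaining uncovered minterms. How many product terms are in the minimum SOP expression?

7

Round 0: 00001✓ 00010✓ 00101✓ 00110✓ 00111✓ 01100✓ 01101✓ 10000✓ 10101✓ 11000✓ 11001✓ 11010✓ 11011✓
Round 1: -0101 0-101 00-01 00-10 001-1 0011- 0110- 1-000 110-0✓ 110-1✓ 1100-✓ 1101-✓
Round 2: 110--
PIs = {-0101, 0-101, 00-01, 00-10, 001-1, 0011-, 0110-, 1-000, 110--}
Coverage chart:
  m1: 00-01 ←essential
  m2: 00-10 ←essential
  m6: 00-10,0011-
  m7: 001-1,0011-
  m12: 0110- ←essential
  m13: 0-101,0110-
  m16: 1-000 ←essential
  m21: -0101 ←essential
  m24: 1-000,110--
  m25: 110-- ←essential
  m26: 110-- ←essential
  m27: 110-- ←essential
Essential: -0101, 00-01, 00-10, 0110-, 1-000, 110--
Petrick residual → 001-1
Min cover (7 terms): b'cd'e + a'b'd'e + a'b'de' + a'b'ce + a'bcd' + ac'd'e' + abc'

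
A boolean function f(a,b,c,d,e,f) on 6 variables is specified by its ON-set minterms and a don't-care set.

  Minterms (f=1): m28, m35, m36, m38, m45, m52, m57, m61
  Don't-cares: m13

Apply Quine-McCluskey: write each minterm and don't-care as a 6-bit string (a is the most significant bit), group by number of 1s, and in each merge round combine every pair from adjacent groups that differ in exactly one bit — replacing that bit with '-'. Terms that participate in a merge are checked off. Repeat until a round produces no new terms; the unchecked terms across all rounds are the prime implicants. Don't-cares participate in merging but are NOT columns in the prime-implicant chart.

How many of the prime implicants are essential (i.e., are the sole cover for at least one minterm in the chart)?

5

Round 0: 001101✓ 011100 100011 100100✓ 100110✓ 101101✓ 110100✓ 111001✓ 111101✓
Round 1: -01101 1-0100 1-1101 1001-0 111-01
PIs = {-01101, 011100, 1-0100, 1-1101, 100011, 1001-0, 111-01}
Coverage chart:
  m28: 011100 ←essential
  m35: 100011 ←essential
  m36: 1-0100,1001-0
  m38: 1001-0 ←essential
  m45: -01101,1-1101
  m52: 1-0100 ←essential
  m57: 111-01 ←essential
  m61: 1-1101,111-01
Essential: 011100, 1-0100, 100011, 1001-0, 111-01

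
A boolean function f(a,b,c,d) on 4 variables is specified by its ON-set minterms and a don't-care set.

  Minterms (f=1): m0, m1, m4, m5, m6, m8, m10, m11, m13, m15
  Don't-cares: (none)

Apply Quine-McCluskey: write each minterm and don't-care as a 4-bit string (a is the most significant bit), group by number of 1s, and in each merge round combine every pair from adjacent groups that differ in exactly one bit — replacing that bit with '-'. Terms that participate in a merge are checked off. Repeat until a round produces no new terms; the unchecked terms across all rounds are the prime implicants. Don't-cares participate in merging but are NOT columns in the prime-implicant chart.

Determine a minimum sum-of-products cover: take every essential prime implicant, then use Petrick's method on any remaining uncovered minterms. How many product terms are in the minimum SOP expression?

5

Round 0: 0000✓ 0001✓ 0100✓ 0101✓ 0110✓ 1000✓ 1010✓ 1011✓ 1101✓ 1111✓
Round 1: -000 -101 0-00✓ 0-01✓ 000-✓ 01-0 010-✓ 1-11 10-0 101- 11-1
Round 2: 0-0-
PIs = {-000, -101, 0-0-, 01-0, 1-11, 10-0, 101-, 11-1}
Coverage chart:
  m0: -000,0-0-
  m1: 0-0- ←essential
  m4: 0-0-,01-0
  m5: -101,0-0-
  m6: 01-0 ←essential
  m8: -000,10-0
  m10: 10-0,101-
  m11: 1-11,101-
  m13: -101,11-1
  m15: 1-11,11-1
Essential: 0-0-, 01-0
Petrick residual → -000, 101-, 11-1
Min cover (5 terms): b'c'd' + a'c' + a'bd' + ab'c + abd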